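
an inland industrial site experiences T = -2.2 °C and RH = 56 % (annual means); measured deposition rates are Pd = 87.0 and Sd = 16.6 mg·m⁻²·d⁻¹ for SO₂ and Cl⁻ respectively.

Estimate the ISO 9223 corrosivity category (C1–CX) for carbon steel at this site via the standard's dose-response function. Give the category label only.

carbon steel: f(T) = +0.150·(T−10) [T≤10 °C] = -1.8300
  sulphur-dioxide contribution → 8.875 μm/a
  chloride contribution → 3.384 μm/a
  ⇒ r_corr(carbon steel) = 12.26 μm/a
12.3 μm/a falls in (1.3, 25] for carbon steel → category C2

C2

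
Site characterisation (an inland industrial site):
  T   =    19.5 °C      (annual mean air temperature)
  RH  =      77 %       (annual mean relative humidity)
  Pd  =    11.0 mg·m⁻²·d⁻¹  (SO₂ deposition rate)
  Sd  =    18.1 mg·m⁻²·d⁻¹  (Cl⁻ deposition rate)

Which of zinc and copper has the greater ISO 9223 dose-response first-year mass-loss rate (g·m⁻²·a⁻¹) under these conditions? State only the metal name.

zinc: f(T) = -0.071·(T−10) [T>10 °C] = -0.6745
  Pd branch = 0.0129·Pd^0.44·e^(0.046·RH+f) = 0.6518 μm/a
  Sd branch = 0.0175·Sd^0.57·e^(0.008·RH+0.085·T) = 0.8857 μm/a
  sum: 0.6518 + 0.8857 → r_corr = 1.538 μm/a
  mass loss = 1.538 μm/a × 7.14 g/cm³ = 10.98 g·m⁻²·a⁻¹
copper: temperature factor f = -0.080·(9.5) = -0.7600
  SO₂ term: 0.0053·11.0^0.26·exp(0.059·77-0.7600) = 0.4345
  Sd branch = 0.01025·Sd^0.27·e^(0.036·RH+0.049·T) = 0.9314 μm/a
  sum: 0.4345 + 0.9314 → r_corr = 1.366 μm/a
  mass loss = 1.366 μm/a × 8.96 g/cm³ = 12.24 g·m⁻²·a⁻¹
Ordering by g·m⁻²·a⁻¹: copper (12.2) > zinc (11)

copper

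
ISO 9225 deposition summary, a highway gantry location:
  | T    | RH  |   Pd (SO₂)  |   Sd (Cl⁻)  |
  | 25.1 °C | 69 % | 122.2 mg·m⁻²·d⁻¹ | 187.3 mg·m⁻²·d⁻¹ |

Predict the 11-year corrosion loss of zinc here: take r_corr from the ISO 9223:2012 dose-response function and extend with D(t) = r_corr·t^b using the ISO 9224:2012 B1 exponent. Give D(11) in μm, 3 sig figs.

zinc: T>10 °C ⇒ hinge -0.071·(25.1−10) = -1.0721
  SO₂ term: 0.0129·122.2^0.44·exp(0.046·69-1.0721) = 0.8745
  Sd branch = 0.0175·Sd^0.57·e^(0.008·RH+0.085·T) = 5.066 μm/a
  r_corr = 0.8745 + 5.066 = 5.941 μm/a
ISO 9224: D(t) = r_corr · t^b with b = 0.813 (zinc, B1)
  D(11) = 5.941 × 11^0.813 = 5.941 × 7.025 = 41.73 μm

D(11) = 41.7 μm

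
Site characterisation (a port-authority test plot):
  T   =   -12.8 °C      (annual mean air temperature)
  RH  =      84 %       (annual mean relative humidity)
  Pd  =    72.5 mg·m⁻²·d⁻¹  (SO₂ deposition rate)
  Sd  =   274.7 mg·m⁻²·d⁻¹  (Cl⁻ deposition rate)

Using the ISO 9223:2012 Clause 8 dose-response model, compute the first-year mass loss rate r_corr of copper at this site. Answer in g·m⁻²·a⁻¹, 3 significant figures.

r_corr = 5.76 g·m⁻²·a⁻¹

copper: f(T) = +0.126·(T−10) [T≤10 °C] = -2.8728
  Pd branch = 0.0053·Pd^0.26·e^(0.059·RH+f) = 0.1296 μm/a
  Cl⁻ term: 0.01025·274.7^0.27·exp(0.036·84+0.049·-12.8) = 0.513
  sum: 0.1296 + 0.513 → r_corr = 0.6426 μm/a
Convert to mass loss: 0.6426 μm/a × 8.96 g/cm³ = 5.758 g·m⁻²·a⁻¹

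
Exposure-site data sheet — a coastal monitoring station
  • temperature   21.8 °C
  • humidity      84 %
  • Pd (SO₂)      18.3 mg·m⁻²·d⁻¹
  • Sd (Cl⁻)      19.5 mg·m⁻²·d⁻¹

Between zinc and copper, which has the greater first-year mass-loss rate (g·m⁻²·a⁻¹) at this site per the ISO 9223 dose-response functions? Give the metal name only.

zinc: T>10 °C ⇒ hinge -0.071·(21.8−10) = -0.8378
  Pd branch = 0.0129·Pd^0.44·e^(0.046·RH+f) = 0.9557 μm/a
  Sd branch = 0.0175·Sd^0.57·e^(0.008·RH+0.085·T) = 1.188 μm/a
  r_corr = 0.9557 + 1.188 = 2.144 μm/a
  mass loss = 2.144 μm/a × 7.14 g/cm³ = 15.31 g·m⁻²·a⁻¹
copper: T>10 °C ⇒ hinge -0.080·(21.8−10) = -0.9440
  Pd branch = 0.0053·Pd^0.26·e^(0.059·RH+f) = 0.6236 μm/a
  Sd branch = 0.01025·Sd^0.27·e^(0.036·RH+0.049·T) = 1.369 μm/a
  sum: 0.6236 + 1.369 → r_corr = 1.992 μm/a
  mass loss = 1.992 μm/a × 8.96 g/cm³ = 17.85 g·m⁻²·a⁻¹
Ordering by g·m⁻²·a⁻¹: copper (17.8) > zinc (15.3)

copper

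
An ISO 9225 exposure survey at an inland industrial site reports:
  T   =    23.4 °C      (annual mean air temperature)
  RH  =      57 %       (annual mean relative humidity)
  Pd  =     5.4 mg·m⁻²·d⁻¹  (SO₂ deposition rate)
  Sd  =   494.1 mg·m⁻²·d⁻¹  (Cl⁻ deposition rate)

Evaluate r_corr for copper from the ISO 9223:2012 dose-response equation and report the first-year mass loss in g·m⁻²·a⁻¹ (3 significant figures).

r_corr = 12.7 g·m⁻²·a⁻¹

copper: T>10 °C ⇒ hinge -0.080·(23.4−10) = -1.0720
  SO₂ term: 0.0053·5.4^0.26·exp(0.059·57-1.0720) = 0.08122
  Sd branch = 0.01025·Sd^0.27·e^(0.036·RH+0.049·T) = 1.34 μm/a
  sum: 0.08122 + 1.34 → r_corr = 1.421 μm/a
Convert to mass loss: 1.421 μm/a × 8.96 g/cm³ = 12.74 g·m⁻²·a⁻¹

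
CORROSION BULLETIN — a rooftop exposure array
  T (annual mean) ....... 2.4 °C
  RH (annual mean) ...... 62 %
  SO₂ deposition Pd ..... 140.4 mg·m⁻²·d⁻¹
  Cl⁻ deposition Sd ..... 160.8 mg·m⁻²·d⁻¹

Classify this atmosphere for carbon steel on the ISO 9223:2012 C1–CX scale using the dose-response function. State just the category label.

carbon steel: temperature factor f = +0.150·(-7.6) = -1.1400
  sulphur-dioxide contribution → 25.59 μm/a
  chloride contribution → 20.27 μm/a
  ⇒ r_corr(carbon steel) = 45.85 μm/a
Category bounds: 25…50 μm/a bracket r_corr ⇒ C3

C3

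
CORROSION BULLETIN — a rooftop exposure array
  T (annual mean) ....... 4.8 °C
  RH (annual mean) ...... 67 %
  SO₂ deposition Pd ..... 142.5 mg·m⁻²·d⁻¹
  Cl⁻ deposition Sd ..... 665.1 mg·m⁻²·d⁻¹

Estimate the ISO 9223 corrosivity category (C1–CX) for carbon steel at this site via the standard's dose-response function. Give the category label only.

C5

carbon steel: T≤10 °C ⇒ hinge +0.150·(4.8−10) = -0.7800
  SO₂ term: 1.77·142.5^0.52·exp(0.02·67-0.7800) = 40.85
  Cl⁻ term: 0.102·665.1^0.62·exp(0.033·67+0.04·4.8) = 63.45
  r_corr = 40.85 + 63.45 = 104.3 μm/a
Category bounds: 80…200 μm/a bracket r_corr ⇒ C5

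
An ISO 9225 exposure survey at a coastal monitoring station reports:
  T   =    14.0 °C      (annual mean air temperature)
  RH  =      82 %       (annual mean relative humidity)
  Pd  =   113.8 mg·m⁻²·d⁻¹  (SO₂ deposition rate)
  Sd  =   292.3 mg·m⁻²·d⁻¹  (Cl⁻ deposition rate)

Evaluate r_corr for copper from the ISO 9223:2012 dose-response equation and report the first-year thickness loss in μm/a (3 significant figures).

r_corr = 3.47 μm/a

copper: T>10 °C ⇒ hinge -0.080·(14.0−10) = -0.3200
  Pd branch = 0.0053·Pd^0.26·e^(0.059·RH+f) = 1.663 μm/a
  Sd branch = 0.01025·Sd^0.27·e^(0.036·RH+0.049·T) = 1.805 μm/a
  r_corr = 1.663 + 1.805 = 3.468 μm/a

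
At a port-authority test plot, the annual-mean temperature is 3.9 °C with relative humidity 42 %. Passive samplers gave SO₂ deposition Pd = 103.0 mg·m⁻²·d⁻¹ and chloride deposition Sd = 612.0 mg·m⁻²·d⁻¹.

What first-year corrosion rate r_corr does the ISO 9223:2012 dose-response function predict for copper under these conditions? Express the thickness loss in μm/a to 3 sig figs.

r_corr = 0.416 μm/a

copper: temperature factor f = +0.126·(-6.1) = -0.7686
  Pd branch = 0.0053·Pd^0.26·e^(0.059·RH+f) = 0.09772 μm/a
  Cl⁻ term: 0.01025·612.0^0.27·exp(0.036·42+0.049·3.9) = 0.3183
  sum: 0.09772 + 0.3183 → r_corr = 0.416 μm/a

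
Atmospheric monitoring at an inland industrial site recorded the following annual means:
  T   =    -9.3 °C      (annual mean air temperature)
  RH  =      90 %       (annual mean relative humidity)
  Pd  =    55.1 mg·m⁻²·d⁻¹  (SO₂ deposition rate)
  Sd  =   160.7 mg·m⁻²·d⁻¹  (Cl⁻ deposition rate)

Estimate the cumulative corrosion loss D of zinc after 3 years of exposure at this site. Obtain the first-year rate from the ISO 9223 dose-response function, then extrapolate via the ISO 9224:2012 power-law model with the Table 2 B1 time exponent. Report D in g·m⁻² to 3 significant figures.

zinc: temperature factor f = +0.038·(-19.3) = -0.7334
  Pd branch = 0.0129·Pd^0.44·e^(0.046·RH+f) = 2.271 μm/a
  Cl⁻ term: 0.0175·160.7^0.57·exp(0.008·90+0.085·-9.3) = 0.295
  r_corr = 2.271 + 0.295 = 2.566 μm/a
Long-term exponent b (ISO 9224 Table 2, B1) = 0.813
  D(3) = 2.566 × 3^0.813 = 2.566 × 2.443 = 6.268 μm
  Mass loss = 6.268 μm × 7.14 g/cm³ = 44.75 g·m⁻²

D(3) = 44.8 g·m⁻²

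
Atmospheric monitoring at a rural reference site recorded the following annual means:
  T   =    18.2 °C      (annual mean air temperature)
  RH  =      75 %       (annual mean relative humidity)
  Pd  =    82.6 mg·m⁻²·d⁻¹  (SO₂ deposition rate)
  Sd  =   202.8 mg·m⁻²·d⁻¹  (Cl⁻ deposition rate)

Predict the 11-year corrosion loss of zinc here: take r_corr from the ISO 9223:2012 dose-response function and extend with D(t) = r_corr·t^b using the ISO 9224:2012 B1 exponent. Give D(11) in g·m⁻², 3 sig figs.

zinc: temperature factor f = -0.071·(8.2) = -0.5822
  Pd branch = 0.0129·Pd^0.44·e^(0.046·RH+f) = 1.583 μm/a
  Cl⁻ term: 0.0175·202.8^0.57·exp(0.008·75+0.085·18.2) = 3.094
  sum: 1.583 + 3.094 → r_corr = 4.677 μm/a
Power-law: D(11) = r_corr · 11^0.813
  D(11) = 4.677 × 11^0.813 = 4.677 × 7.025 = 32.86 μm
  Mass loss = 32.86 μm × 7.14 g/cm³ = 234.6 g·m⁻²

D(11) = 235 g·m⁻²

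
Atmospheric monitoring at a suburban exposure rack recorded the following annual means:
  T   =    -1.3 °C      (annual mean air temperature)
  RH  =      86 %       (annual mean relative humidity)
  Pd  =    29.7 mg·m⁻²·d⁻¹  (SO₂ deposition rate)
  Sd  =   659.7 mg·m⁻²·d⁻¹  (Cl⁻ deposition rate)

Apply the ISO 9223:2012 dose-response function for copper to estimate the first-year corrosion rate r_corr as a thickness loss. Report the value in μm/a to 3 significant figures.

r_corr = 1.72 μm/a

copper: temperature factor f = +0.126·(-11.3) = -1.4238
  SO₂ term: 0.0053·29.7^0.26·exp(0.059·86-1.4238) = 0.4926
  Cl⁻ term: 0.01025·659.7^0.27·exp(0.036·86+0.049·-1.3) = 1.227
  sum: 0.4926 + 1.227 → r_corr = 1.72 μm/a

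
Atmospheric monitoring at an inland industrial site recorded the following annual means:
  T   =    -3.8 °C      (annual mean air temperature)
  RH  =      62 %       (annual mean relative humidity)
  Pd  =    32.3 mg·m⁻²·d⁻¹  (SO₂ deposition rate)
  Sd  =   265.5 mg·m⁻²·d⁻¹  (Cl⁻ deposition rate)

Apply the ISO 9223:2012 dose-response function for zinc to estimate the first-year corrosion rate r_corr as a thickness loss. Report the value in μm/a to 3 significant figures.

zinc: T≤10 °C ⇒ hinge +0.038·(-3.8−10) = -0.5244
  Pd branch = 0.0129·Pd^0.44·e^(0.046·RH+f) = 0.6102 μm/a
  Sd branch = 0.0175·Sd^0.57·e^(0.008·RH+0.085·T) = 0.5011 μm/a
  sum: 0.6102 + 0.5011 → r_corr = 1.111 μm/a

r_corr = 1.11 μm/a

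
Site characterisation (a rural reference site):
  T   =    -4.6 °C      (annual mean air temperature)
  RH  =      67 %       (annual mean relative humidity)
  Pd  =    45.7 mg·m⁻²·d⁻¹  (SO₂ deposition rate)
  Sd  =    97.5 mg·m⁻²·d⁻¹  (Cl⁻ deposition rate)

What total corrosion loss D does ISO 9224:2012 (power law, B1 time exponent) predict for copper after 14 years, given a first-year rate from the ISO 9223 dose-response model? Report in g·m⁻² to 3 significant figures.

copper: f(T) = +0.126·(T−10) [T≤10 °C] = -1.8396
  Pd branch = 0.0053·Pd^0.26·e^(0.059·RH+f) = 0.1185 μm/a
  Cl⁻ term: 0.01025·97.5^0.27·exp(0.036·67+0.049·-4.6) = 0.3143
  sum: 0.1185 + 0.3143 → r_corr = 0.4328 μm/a
Long-term exponent b (ISO 9224 Table 2, B1) = 0.667
  D(14) = 0.4328 × 14^0.667 = 0.4328 × 5.814 = 2.516 μm
  Mass loss = 2.516 μm × 8.96 g/cm³ = 22.55 g·m⁻²

D(14) = 22.5 g·m⁻²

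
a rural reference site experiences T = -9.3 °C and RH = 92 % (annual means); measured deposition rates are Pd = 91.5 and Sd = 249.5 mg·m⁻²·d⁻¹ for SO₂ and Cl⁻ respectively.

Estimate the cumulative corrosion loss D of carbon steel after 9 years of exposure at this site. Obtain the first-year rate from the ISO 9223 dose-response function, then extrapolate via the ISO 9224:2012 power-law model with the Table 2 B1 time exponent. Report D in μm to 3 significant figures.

carbon steel: f(T) = +0.150·(T−10) [T≤10 °C] = -2.8950
  sulphur-dioxide contribution → 6.453 μm/a
  chloride contribution → 44.85 μm/a
  total first-year rate 51.3 μm/a
ISO 9224: D(t) = r_corr · t^b with b = 0.523 (carbon steel, B1)
  D(9) = 51.3 × 9^0.523 = 51.3 × 3.156 = 161.9 μm

D(9) = 162 μm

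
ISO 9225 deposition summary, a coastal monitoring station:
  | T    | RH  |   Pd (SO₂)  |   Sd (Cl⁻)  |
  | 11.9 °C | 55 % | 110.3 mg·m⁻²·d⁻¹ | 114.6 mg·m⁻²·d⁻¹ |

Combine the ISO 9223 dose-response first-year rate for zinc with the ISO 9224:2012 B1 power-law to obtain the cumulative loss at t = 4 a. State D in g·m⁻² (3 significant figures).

zinc: T>10 °C ⇒ hinge -0.071·(11.9−10) = -0.1349
  sulphur-dioxide contribution → 1.121 μm/a
  chloride contribution → 1.115 μm/a
  total first-year rate 2.235 μm/a
ISO 9224: D(t) = r_corr · t^b with b = 0.813 (zinc, B1)
  D(4) = 2.235 × 4^0.813 = 2.235 × 3.087 = 6.9 μm
  Mass loss = 6.9 μm × 7.14 g/cm³ = 49.26 g·m⁻²

D(4) = 49.3 g·m⁻²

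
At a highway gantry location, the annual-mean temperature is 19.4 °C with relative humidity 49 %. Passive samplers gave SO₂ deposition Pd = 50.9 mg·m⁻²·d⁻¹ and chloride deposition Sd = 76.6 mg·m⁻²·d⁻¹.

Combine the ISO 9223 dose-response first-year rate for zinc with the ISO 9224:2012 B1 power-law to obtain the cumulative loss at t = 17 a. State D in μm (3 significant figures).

zinc: f(T) = -0.071·(T−10) [T>10 °C] = -0.6674
  SO₂ term: 0.0129·50.9^0.44·exp(0.046·49-0.6674) = 0.3553
  Cl⁻ term: 0.0175·76.6^0.57·exp(0.008·49+0.085·19.4) = 1.598
  sum: 0.3553 + 1.598 → r_corr = 1.953 μm/a
ISO 9224: D(t) = r_corr · t^b with b = 0.813 (zinc, B1)
  D(17) = 1.953 × 17^0.813 = 1.953 × 10.01 = 19.54 μm

D(17) = 19.5 μm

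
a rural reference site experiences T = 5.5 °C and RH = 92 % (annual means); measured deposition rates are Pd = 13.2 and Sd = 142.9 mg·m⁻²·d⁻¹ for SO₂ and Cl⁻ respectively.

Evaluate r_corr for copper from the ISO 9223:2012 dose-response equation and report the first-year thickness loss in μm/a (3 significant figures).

r_corr = 2.74 μm/a

copper: f(T) = +0.126·(T−10) [T≤10 °C] = -0.5670
  SO₂ term: 0.0053·13.2^0.26·exp(0.059·92-0.5670) = 1.339
  Sd branch = 0.01025·Sd^0.27·e^(0.036·RH+0.049·T) = 1.406 μm/a
  sum: 1.339 + 1.406 → r_corr = 2.745 μm/a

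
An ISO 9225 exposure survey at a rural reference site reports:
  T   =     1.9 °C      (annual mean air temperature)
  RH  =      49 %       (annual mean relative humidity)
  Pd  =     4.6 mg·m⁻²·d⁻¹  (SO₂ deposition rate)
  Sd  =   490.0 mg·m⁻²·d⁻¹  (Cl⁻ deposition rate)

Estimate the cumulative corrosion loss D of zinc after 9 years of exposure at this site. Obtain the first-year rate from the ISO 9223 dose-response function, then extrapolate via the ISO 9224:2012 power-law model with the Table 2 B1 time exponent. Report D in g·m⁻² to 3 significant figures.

zinc: temperature factor f = +0.038·(-8.1) = -0.3078
  SO₂ term: 0.0129·4.6^0.44·exp(0.046·49-0.3078) = 0.1768
  Cl⁻ term: 0.0175·490.0^0.57·exp(0.008·49+0.085·1.9) = 1.04
  sum: 0.1768 + 1.04 → r_corr = 1.216 μm/a
Long-term exponent b (ISO 9224 Table 2, B1) = 0.813
  D(9) = 1.216 × 9^0.813 = 1.216 × 5.968 = 7.258 μm
  Mass loss = 7.258 μm × 7.14 g/cm³ = 51.82 g·m⁻²

D(9) = 51.8 g·m⁻²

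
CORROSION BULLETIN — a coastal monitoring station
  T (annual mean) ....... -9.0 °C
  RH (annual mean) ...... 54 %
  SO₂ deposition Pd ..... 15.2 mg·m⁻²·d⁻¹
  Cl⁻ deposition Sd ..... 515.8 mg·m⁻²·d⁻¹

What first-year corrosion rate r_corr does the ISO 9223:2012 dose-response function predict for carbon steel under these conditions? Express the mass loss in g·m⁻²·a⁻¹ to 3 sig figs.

carbon steel: T≤10 °C ⇒ hinge +0.150·(-9.0−10) = -2.8500
  Pd branch = 1.77·Pd^0.52·e^(0.02·RH+f) = 1.241 μm/a
  Sd branch = 0.102·Sd^0.62·e^(0.033·RH+0.04·T) = 20.32 μm/a
  sum: 1.241 + 20.32 → r_corr = 21.56 μm/a
Convert to mass loss: 21.56 μm/a × 7.85 g/cm³ = 169.2 g·m⁻²·a⁻¹

r_corr = 169 g·m⁻²·a⁻¹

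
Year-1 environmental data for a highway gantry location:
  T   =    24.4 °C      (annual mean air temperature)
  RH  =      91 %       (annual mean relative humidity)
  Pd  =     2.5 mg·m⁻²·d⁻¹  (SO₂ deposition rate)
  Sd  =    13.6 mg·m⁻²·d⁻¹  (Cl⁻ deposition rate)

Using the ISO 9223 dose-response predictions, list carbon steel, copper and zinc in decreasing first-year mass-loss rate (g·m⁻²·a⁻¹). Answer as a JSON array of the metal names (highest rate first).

carbon steel: T>10 °C ⇒ hinge -0.054·(24.4−10) = -0.7776
  SO₂ term: 1.77·2.5^0.52·exp(0.02·91-0.7776) = 8.084
  Cl⁻ term: 0.102·13.6^0.62·exp(0.033·91+0.04·24.4) = 27.51
  sum: 8.084 + 27.51 → r_corr = 35.59 μm/a
  mass loss = 35.59 μm/a × 7.85 g/cm³ = 279.4 g·m⁻²·a⁻¹
copper: temperature factor f = -0.080·(14.4) = -1.1520
  Pd branch = 0.0053·Pd^0.26·e^(0.059·RH+f) = 0.4562 μm/a
  Sd branch = 0.01025·Sd^0.27·e^(0.036·RH+0.049·T) = 1.815 μm/a
  r_corr = 0.4562 + 1.815 = 2.271 μm/a
  mass loss = 2.271 μm/a × 8.96 g/cm³ = 20.35 g·m⁻²·a⁻¹
zinc: f(T) = -0.071·(T−10) [T>10 °C] = -1.0224
  SO₂ term: 0.0129·2.5^0.44·exp(0.046·91-1.0224) = 0.4567
  Sd branch = 0.0175·Sd^0.57·e^(0.008·RH+0.085·T) = 1.277 μm/a
  r_corr = 0.4567 + 1.277 = 1.733 μm/a
  mass loss = 1.733 μm/a × 7.14 g/cm³ = 12.38 g·m⁻²·a⁻¹
Ordering by g·m⁻²·a⁻¹: carbon steel (279) > copper (20.3) > zinc (12.4)

["carbon steel", "copper", "zinc"]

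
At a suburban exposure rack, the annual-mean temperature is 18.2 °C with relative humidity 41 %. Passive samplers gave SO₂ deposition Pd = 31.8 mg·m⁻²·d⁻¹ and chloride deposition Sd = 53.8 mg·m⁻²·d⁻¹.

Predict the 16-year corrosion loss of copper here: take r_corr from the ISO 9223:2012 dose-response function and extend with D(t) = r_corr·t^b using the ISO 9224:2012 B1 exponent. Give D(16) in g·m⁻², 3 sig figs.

D(16) = 22.6 g·m⁻²

copper: f(T) = -0.080·(T−10) [T>10 °C] = -0.6560
  sulphur-dioxide contribution → 0.07596 μm/a
  chloride contribution → 0.3209 μm/a
  total first-year rate 0.3968 μm/a
ISO 9224: D(t) = r_corr · t^b with b = 0.667 (copper, B1)
  D(16) = 0.3968 × 16^0.667 = 0.3968 × 6.355 = 2.522 μm
  Mass loss = 2.522 μm × 8.96 g/cm³ = 22.6 g·m⁻²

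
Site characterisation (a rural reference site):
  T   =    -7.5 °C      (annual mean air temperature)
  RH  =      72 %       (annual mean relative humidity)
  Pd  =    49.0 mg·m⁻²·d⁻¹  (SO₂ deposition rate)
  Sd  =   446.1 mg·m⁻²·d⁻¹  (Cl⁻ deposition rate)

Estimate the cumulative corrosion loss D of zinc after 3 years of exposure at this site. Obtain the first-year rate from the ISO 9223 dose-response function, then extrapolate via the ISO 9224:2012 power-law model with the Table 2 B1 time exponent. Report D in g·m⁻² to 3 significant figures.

zinc: temperature factor f = +0.038·(-17.5) = -0.6650
  sulphur-dioxide contribution → 1.009 μm/a
  chloride contribution → 0.5327 μm/a
  total first-year rate 1.542 μm/a
Power-law: D(3) = r_corr · 3^0.813
  D(3) = 1.542 × 3^0.813 = 1.542 × 2.443 = 3.766 μm
  Mass loss = 3.766 μm × 7.14 g/cm³ = 26.89 g·m⁻²

D(3) = 26.9 g·m⁻²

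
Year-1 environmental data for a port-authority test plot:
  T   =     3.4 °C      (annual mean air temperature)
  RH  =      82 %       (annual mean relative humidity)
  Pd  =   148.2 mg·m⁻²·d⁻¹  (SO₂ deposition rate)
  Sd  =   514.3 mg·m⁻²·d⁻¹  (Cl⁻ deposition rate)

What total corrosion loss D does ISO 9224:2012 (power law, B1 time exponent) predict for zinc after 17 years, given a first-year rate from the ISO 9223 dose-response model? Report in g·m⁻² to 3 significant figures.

D(17) = 394 g·m⁻²

zinc: f(T) = +0.038·(T−10) [T≤10 °C] = -0.2508
  sulphur-dioxide contribution → 3.936 μm/a
  chloride contribution → 1.581 μm/a
  total first-year rate 5.516 μm/a
Long-term exponent b (ISO 9224 Table 2, B1) = 0.813
  D(17) = 5.516 × 17^0.813 = 5.516 × 10.01 = 55.21 μm
  Mass loss = 55.21 μm × 7.14 g/cm³ = 394.2 g·m⁻²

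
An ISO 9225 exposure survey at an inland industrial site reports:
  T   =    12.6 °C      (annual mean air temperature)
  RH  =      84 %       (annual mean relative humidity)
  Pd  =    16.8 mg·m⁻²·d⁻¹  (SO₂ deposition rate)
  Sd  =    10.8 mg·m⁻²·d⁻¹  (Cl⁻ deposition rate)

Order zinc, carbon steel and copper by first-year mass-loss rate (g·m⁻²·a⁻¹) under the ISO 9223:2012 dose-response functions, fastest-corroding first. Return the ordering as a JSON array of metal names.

zinc: f(T) = -0.071·(T−10) [T>10 °C] = -0.1846
  sulphur-dioxide contribution → 1.769 μm/a
  chloride contribution → 0.3882 μm/a
  ⇒ r_corr(zinc) = 2.157 μm/a
  mass loss = 2.157 μm/a × 7.14 g/cm³ = 15.4 g·m⁻²·a⁻¹
carbon steel: f(T) = -0.054·(T−10) [T>10 °C] = -0.1404
  sulphur-dioxide contribution → 35.79 μm/a
  chloride contribution → 11.81 μm/a
  ⇒ r_corr(carbon steel) = 47.6 μm/a
  mass loss = 47.6 μm/a × 7.85 g/cm³ = 373.6 g·m⁻²·a⁻¹
copper: temperature factor f = -0.080·(2.6) = -0.2080
  sulphur-dioxide contribution → 1.273 μm/a
  chloride contribution → 0.7433 μm/a
  ⇒ r_corr(copper) = 2.017 μm/a
  mass loss = 2.017 μm/a × 8.96 g/cm³ = 18.07 g·m⁻²·a⁻¹
Ordering by g·m⁻²·a⁻¹: carbon steel (374) > copper (18.1) > zinc (15.4)

["carbon steel", "copper", "zinc"]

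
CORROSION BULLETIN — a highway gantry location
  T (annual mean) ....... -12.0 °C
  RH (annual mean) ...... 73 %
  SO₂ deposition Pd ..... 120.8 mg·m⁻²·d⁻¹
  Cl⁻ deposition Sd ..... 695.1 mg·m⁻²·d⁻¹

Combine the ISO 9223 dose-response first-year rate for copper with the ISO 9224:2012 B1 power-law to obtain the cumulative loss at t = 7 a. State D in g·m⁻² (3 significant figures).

D(7) = 17.9 g·m⁻²

copper: f(T) = +0.126·(T−10) [T≤10 °C] = -2.7720
  sulphur-dioxide contribution → 0.08556 μm/a
  chloride contribution → 0.4614 μm/a
  ⇒ r_corr(copper) = 0.5469 μm/a
Power-law: D(7) = r_corr · 7^0.667
  D(7) = 0.5469 × 7^0.667 = 0.5469 × 3.662 = 2.003 μm
  Mass loss = 2.003 μm × 8.96 g/cm³ = 17.94 g·m⁻²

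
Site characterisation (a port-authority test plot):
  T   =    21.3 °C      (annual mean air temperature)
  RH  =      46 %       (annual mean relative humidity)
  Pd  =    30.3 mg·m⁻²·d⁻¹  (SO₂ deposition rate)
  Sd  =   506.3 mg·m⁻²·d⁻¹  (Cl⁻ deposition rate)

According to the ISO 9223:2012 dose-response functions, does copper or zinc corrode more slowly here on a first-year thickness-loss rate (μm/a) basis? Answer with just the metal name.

copper

copper: T>10 °C ⇒ hinge -0.080·(21.3−10) = -0.9040
  SO₂ term: 0.0053·30.3^0.26·exp(0.059·46-0.9040) = 0.07862
  Cl⁻ term: 0.01025·506.3^0.27·exp(0.036·46+0.049·21.3) = 0.8192
  sum: 0.07862 + 0.8192 → r_corr = 0.8978 μm/a
zinc: T>10 °C ⇒ hinge -0.071·(21.3−10) = -0.8023
  Pd branch = 0.0129·Pd^0.44·e^(0.046·RH+f) = 0.2153 μm/a
  Cl⁻ term: 0.0175·506.3^0.57·exp(0.008·46+0.085·21.3) = 5.378
  r_corr = 0.2153 + 5.378 = 5.594 μm/a
Ordering by μm/a: zinc (5.59) > copper (0.898)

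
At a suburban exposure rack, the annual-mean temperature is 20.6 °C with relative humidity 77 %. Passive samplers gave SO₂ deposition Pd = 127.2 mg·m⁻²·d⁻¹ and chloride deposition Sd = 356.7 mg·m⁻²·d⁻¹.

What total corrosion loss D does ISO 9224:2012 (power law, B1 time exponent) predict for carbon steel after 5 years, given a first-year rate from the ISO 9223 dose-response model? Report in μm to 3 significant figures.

D(5) = 396 μm

carbon steel: temperature factor f = -0.054·(10.6) = -0.5724
  sulphur-dioxide contribution → 57.88 μm/a
  chloride contribution → 112.8 μm/a
  total first-year rate 170.7 μm/a
Power-law: D(5) = r_corr · 5^0.523
  D(5) = 170.7 × 5^0.523 = 170.7 × 2.32 = 396.1 μm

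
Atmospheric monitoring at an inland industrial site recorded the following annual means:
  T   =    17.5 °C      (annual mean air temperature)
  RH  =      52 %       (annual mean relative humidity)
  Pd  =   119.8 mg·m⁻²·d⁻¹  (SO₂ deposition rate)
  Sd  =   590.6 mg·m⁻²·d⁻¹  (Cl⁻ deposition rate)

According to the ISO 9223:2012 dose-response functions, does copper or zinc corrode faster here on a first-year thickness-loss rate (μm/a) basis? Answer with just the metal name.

copper: f(T) = -0.080·(T−10) [T>10 °C] = -0.6000
  Pd branch = 0.0053·Pd^0.26·e^(0.059·RH+f) = 0.217 μm/a
  Cl⁻ term: 0.01025·590.6^0.27·exp(0.036·52+0.049·17.5) = 0.8798
  r_corr = 0.217 + 0.8798 = 1.097 μm/a
zinc: f(T) = -0.071·(T−10) [T>10 °C] = -0.5325
  SO₂ term: 0.0129·119.8^0.44·exp(0.046·52-0.5325) = 0.6803
  Sd branch = 0.0175·Sd^0.57·e^(0.008·RH+0.085·T) = 4.46 μm/a
  r_corr = 0.6803 + 4.46 = 5.14 μm/a
Ordering by μm/a: zinc (5.14) > copper (1.1)

zinc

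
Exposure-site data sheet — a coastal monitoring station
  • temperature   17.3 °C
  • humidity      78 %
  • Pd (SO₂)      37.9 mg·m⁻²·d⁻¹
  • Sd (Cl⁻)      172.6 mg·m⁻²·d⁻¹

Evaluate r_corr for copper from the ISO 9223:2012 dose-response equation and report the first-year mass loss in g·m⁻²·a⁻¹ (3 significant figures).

copper: T>10 °C ⇒ hinge -0.080·(17.3−10) = -0.5840
  Pd branch = 0.0053·Pd^0.26·e^(0.059·RH+f) = 0.7581 μm/a
  Cl⁻ term: 0.01025·172.6^0.27·exp(0.036·78+0.049·17.3) = 1.594
  sum: 0.7581 + 1.594 → r_corr = 2.352 μm/a
Convert to mass loss: 2.352 μm/a × 8.96 g/cm³ = 21.07 g·m⁻²·a⁻¹

r_corr = 21.1 g·m⁻²·a⁻¹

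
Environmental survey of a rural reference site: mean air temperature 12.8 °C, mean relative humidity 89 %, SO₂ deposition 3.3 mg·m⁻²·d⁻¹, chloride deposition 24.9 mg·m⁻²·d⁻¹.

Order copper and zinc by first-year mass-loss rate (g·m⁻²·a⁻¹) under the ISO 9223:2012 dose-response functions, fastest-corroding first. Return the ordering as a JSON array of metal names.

["copper", "zinc"]

copper: temperature factor f = -0.080·(2.8) = -0.2240
  SO₂ term: 0.0053·3.3^0.26·exp(0.059·89-0.2240) = 1.102
  Sd branch = 0.01025·Sd^0.27·e^(0.036·RH+0.049·T) = 1.126 μm/a
  r_corr = 1.102 + 1.126 = 2.228 μm/a
  mass loss = 2.228 μm/a × 8.96 g/cm³ = 19.97 g·m⁻²·a⁻¹
zinc: temperature factor f = -0.071·(2.8) = -0.1988
  SO₂ term: 0.0129·3.3^0.44·exp(0.046·89-0.1988) = 1.073
  Sd branch = 0.0175·Sd^0.57·e^(0.008·RH+0.085·T) = 0.6616 μm/a
  r_corr = 1.073 + 0.6616 = 1.734 μm/a
  mass loss = 1.734 μm/a × 7.14 g/cm³ = 12.38 g·m⁻²·a⁻¹
Ordering by g·m⁻²·a⁻¹: copper (20) > zinc (12.4)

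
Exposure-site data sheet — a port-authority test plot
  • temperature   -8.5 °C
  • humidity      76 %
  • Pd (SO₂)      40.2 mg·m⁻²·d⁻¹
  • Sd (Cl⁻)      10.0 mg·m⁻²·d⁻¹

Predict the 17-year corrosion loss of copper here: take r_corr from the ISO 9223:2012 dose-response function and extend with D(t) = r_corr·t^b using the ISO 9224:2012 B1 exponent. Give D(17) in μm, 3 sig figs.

D(17) = 2.07 μm

copper: T≤10 °C ⇒ hinge +0.126·(-8.5−10) = -2.3310
  Pd branch = 0.0053·Pd^0.26·e^(0.059·RH+f) = 0.1192 μm/a
  Cl⁻ term: 0.01025·10.0^0.27·exp(0.036·76+0.049·-8.5) = 0.1941
  sum: 0.1192 + 0.1941 → r_corr = 0.3134 μm/a
ISO 9224: D(t) = r_corr · t^b with b = 0.667 (copper, B1)
  D(17) = 0.3134 × 17^0.667 = 0.3134 × 6.618 = 2.074 μm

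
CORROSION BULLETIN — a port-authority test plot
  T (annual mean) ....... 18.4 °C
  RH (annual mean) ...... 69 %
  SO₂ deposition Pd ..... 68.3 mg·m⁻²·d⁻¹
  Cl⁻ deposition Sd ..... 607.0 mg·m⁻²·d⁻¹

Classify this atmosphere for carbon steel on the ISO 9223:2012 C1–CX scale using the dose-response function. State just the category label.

C5

carbon steel: f(T) = -0.054·(T−10) [T>10 °C] = -0.4536
  Pd branch = 1.77·Pd^0.52·e^(0.02·RH+f) = 40.2 μm/a
  Sd branch = 0.102·Sd^0.62·e^(0.033·RH+0.04·T) = 110.3 μm/a
  sum: 40.2 + 110.3 → r_corr = 150.5 μm/a
ISO 9223 Table 2 (carbon steel): 80 < 151 ≤ 200 μm/a ⇒ C5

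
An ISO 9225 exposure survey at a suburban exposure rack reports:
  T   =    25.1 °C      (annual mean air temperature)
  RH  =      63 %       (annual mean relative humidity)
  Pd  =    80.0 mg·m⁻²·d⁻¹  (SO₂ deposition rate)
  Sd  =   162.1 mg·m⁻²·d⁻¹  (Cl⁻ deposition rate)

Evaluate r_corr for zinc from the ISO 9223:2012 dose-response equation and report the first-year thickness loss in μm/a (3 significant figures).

zinc: temperature factor f = -0.071·(15.1) = -1.0721
  Pd branch = 0.0129·Pd^0.44·e^(0.046·RH+f) = 0.5507 μm/a
  Cl⁻ term: 0.0175·162.1^0.57·exp(0.008·63+0.085·25.1) = 4.447
  sum: 0.5507 + 4.447 → r_corr = 4.998 μm/a

r_corr = 5.00 μm/a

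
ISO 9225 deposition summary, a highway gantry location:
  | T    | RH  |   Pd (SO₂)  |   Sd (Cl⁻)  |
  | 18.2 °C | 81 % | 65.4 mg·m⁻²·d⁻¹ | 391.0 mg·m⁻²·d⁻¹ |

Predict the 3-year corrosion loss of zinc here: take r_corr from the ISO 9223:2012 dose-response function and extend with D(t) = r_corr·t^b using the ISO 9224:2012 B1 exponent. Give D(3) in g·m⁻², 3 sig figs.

zinc: f(T) = -0.071·(T−10) [T>10 °C] = -0.5822
  Pd branch = 0.0129·Pd^0.44·e^(0.046·RH+f) = 1.883 μm/a
  Cl⁻ term: 0.0175·391.0^0.57·exp(0.008·81+0.085·18.2) = 4.719
  r_corr = 1.883 + 4.719 = 6.602 μm/a
Long-term exponent b (ISO 9224 Table 2, B1) = 0.813
  D(3) = 6.602 × 3^0.813 = 6.602 × 2.443 = 16.13 μm
  Mass loss = 16.13 μm × 7.14 g/cm³ = 115.1 g·m⁻²

D(3) = 115 g·m⁻²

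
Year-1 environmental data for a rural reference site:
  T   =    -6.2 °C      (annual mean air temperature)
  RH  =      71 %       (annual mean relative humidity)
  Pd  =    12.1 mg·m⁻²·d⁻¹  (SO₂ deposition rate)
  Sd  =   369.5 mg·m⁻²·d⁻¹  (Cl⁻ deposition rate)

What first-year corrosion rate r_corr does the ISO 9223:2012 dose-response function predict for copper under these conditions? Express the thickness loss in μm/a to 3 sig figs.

r_corr = 0.568 μm/a

copper: T≤10 °C ⇒ hinge +0.126·(-6.2−10) = -2.0412
  SO₂ term: 0.0053·12.1^0.26·exp(0.059·71-2.0412) = 0.08681
  Cl⁻ term: 0.01025·369.5^0.27·exp(0.036·71+0.049·-6.2) = 0.4809
  sum: 0.08681 + 0.4809 → r_corr = 0.5678 μm/a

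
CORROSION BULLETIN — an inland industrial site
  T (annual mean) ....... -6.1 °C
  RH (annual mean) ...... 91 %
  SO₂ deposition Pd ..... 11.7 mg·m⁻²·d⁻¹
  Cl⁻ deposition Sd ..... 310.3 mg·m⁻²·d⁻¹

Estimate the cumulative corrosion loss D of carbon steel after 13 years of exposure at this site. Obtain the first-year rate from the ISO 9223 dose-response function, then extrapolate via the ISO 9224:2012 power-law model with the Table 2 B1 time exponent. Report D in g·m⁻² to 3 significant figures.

D(13) = 1.80e+03 g·m⁻²

carbon steel: f(T) = +0.150·(T−10) [T≤10 °C] = -2.4150
  Pd branch = 1.77·Pd^0.52·e^(0.02·RH+f) = 3.508 μm/a
  Sd branch = 0.102·Sd^0.62·e^(0.033·RH+0.04·T) = 56.46 μm/a
  r_corr = 3.508 + 56.46 = 59.97 μm/a
Power-law: D(13) = r_corr · 13^0.523
  D(13) = 59.97 × 13^0.523 = 59.97 × 3.825 = 229.3 μm
  Mass loss = 229.3 μm × 7.85 g/cm³ = 1800 g·m⁻²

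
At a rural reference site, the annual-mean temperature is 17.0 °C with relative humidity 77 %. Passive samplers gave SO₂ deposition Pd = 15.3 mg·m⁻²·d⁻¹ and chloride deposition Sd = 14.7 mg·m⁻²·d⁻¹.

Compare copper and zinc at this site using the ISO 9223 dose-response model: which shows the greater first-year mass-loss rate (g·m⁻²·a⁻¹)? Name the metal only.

copper: f(T) = -0.080·(T−10) [T>10 °C] = -0.5600
  SO₂ term: 0.0053·15.3^0.26·exp(0.059·77-0.5600) = 0.5782
  Sd branch = 0.01025·Sd^0.27·e^(0.036·RH+0.049·T) = 0.779 μm/a
  sum: 0.5782 + 0.779 → r_corr = 1.357 μm/a
  mass loss = 1.357 μm/a × 8.96 g/cm³ = 12.16 g·m⁻²·a⁻¹
zinc: temperature factor f = -0.071·(7.0) = -0.4970
  SO₂ term: 0.0129·15.3^0.44·exp(0.046·77-0.4970) = 0.9001
  Sd branch = 0.0175·Sd^0.57·e^(0.008·RH+0.085·T) = 0.636 μm/a
  sum: 0.9001 + 0.636 → r_corr = 1.536 μm/a
  mass loss = 1.536 μm/a × 7.14 g/cm³ = 10.97 g·m⁻²·a⁻¹
Ordering by g·m⁻²·a⁻¹: copper (12.2) > zinc (11)

copper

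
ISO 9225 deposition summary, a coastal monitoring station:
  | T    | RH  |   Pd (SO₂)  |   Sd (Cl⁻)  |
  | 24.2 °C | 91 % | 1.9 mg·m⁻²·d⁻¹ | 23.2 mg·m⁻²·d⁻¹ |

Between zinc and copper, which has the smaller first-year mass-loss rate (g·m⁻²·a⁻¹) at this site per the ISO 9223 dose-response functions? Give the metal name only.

zinc

zinc: f(T) = -0.071·(T−10) [T>10 °C] = -1.0082
  SO₂ term: 0.0129·1.9^0.44·exp(0.046·91-1.0082) = 0.4105
  Cl⁻ term: 0.0175·23.2^0.57·exp(0.008·91+0.085·24.2) = 1.702
  sum: 0.4105 + 1.702 → r_corr = 2.112 μm/a
  mass loss = 2.112 μm/a × 7.14 g/cm³ = 15.08 g·m⁻²·a⁻¹
copper: temperature factor f = -0.080·(14.2) = -1.1360
  Pd branch = 0.0053·Pd^0.26·e^(0.059·RH+f) = 0.4316 μm/a
  Sd branch = 0.01025·Sd^0.27·e^(0.036·RH+0.049·T) = 2.076 μm/a
  sum: 0.4316 + 2.076 → r_corr = 2.507 μm/a
  mass loss = 2.507 μm/a × 8.96 g/cm³ = 22.46 g·m⁻²·a⁻¹
Ordering by g·m⁻²·a⁻¹: copper (22.5) > zinc (15.1)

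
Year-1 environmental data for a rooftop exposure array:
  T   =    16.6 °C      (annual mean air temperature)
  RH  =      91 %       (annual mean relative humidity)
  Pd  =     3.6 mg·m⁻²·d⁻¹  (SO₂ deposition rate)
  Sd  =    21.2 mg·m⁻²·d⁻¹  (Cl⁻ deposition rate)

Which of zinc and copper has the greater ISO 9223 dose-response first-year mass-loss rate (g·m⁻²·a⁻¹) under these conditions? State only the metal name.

zinc: temperature factor f = -0.071·(6.6) = -0.4686
  sulphur-dioxide contribution → 0.9328 μm/a
  chloride contribution → 0.8472 μm/a
  total first-year rate 1.78 μm/a
  mass loss = 1.78 μm/a × 7.14 g/cm³ = 12.71 g·m⁻²·a⁻¹
copper: f(T) = -0.080·(T−10) [T>10 °C] = -0.5280
  sulphur-dioxide contribution → 0.9361 μm/a
  chloride contribution → 1.396 μm/a
  total first-year rate 2.332 μm/a
  mass loss = 2.332 μm/a × 8.96 g/cm³ = 20.89 g·m⁻²·a⁻¹
Ordering by g·m⁻²·a⁻¹: copper (20.9) > zinc (12.7)

copper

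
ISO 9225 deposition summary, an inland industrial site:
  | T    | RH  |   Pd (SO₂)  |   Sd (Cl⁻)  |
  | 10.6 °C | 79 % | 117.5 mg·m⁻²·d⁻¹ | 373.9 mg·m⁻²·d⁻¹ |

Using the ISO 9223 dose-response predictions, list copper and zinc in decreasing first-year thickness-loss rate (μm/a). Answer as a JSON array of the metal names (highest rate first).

copper: f(T) = -0.080·(T−10) [T>10 °C] = -0.0480
  Pd branch = 0.0053·Pd^0.26·e^(0.059·RH+f) = 1.845 μm/a
  Cl⁻ term: 0.01025·373.9^0.27·exp(0.036·79+0.049·10.6) = 1.466
  sum: 1.845 + 1.466 → r_corr = 3.31 μm/a
zinc: temperature factor f = -0.071·(0.6) = -0.0426
  Pd branch = 0.0129·Pd^0.44·e^(0.046·RH+f) = 3.812 μm/a
  Sd branch = 0.0175·Sd^0.57·e^(0.008·RH+0.085·T) = 2.373 μm/a
  sum: 3.812 + 2.373 → r_corr = 6.185 μm/a
Ordering by μm/a: zinc (6.18) > copper (3.31)

["zinc", "copper"]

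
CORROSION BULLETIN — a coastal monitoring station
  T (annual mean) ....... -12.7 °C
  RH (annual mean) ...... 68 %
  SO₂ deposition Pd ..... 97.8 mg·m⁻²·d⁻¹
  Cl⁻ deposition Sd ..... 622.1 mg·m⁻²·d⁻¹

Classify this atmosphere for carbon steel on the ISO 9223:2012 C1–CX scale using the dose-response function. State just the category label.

C3

carbon steel: temperature factor f = +0.150·(-22.7) = -3.4050
  SO₂ term: 1.77·97.8^0.52·exp(0.02·68-3.4050) = 2.482
  Cl⁻ term: 0.102·622.1^0.62·exp(0.033·68+0.04·-12.7) = 31.24
  r_corr = 2.482 + 31.24 = 33.72 μm/a
Category bounds: 25…50 μm/a bracket r_corr ⇒ C3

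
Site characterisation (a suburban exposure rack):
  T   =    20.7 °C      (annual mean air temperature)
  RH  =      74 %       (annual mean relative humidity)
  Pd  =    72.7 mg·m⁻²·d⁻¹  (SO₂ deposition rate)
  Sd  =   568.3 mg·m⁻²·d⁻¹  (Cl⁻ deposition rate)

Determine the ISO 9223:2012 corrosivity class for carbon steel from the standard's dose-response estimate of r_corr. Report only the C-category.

C5

carbon steel: temperature factor f = -0.054·(10.7) = -0.5778
  Pd branch = 1.77·Pd^0.52·e^(0.02·RH+f) = 40.53 μm/a
  Sd branch = 0.102·Sd^0.62·e^(0.033·RH+0.04·T) = 137 μm/a
  r_corr = 40.53 + 137 = 177.5 μm/a
Category bounds: 80…200 μm/a bracket r_corr ⇒ C5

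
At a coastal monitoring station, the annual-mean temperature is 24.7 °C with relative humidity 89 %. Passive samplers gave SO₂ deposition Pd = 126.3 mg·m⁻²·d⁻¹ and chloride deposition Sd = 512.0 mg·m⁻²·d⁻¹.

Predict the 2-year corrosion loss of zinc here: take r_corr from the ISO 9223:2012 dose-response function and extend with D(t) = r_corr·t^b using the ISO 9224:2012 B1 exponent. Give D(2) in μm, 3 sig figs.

D(2) = 21.9 μm

zinc: temperature factor f = -0.071·(14.7) = -1.0437
  SO₂ term: 0.0129·126.3^0.44·exp(0.046·89-1.0437) = 2.291
  Sd branch = 0.0175·Sd^0.57·e^(0.008·RH+0.085·T) = 10.19 μm/a
  sum: 2.291 + 10.19 → r_corr = 12.48 μm/a
Long-term exponent b (ISO 9224 Table 2, B1) = 0.813
  D(2) = 12.48 × 2^0.813 = 12.48 × 1.757 = 21.93 μm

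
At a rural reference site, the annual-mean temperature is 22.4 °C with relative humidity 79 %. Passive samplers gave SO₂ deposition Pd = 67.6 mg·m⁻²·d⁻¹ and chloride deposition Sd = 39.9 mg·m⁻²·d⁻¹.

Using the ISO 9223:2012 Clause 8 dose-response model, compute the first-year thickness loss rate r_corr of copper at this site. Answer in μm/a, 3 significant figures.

copper: T>10 °C ⇒ hinge -0.080·(22.4−10) = -0.9920
  sulphur-dioxide contribution → 0.6216 μm/a
  chloride contribution → 1.428 μm/a
  total first-year rate 2.05 μm/a

r_corr = 2.05 μm/a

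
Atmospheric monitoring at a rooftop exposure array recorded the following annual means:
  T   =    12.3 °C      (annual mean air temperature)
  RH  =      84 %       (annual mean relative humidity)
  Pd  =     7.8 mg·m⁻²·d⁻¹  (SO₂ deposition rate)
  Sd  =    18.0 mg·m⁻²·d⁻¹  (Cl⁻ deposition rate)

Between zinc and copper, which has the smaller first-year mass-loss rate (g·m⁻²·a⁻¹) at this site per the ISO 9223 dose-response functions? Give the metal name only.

zinc

zinc: temperature factor f = -0.071·(2.3) = -0.1633
  sulphur-dioxide contribution → 1.289 μm/a
  chloride contribution → 0.5063 μm/a
  total first-year rate 1.795 μm/a
  mass loss = 1.795 μm/a × 7.14 g/cm³ = 12.82 g·m⁻²·a⁻¹
copper: T>10 °C ⇒ hinge -0.080·(12.3−10) = -0.1840
  sulphur-dioxide contribution → 1.068 μm/a
  chloride contribution → 0.8408 μm/a
  total first-year rate 1.909 μm/a
  mass loss = 1.909 μm/a × 8.96 g/cm³ = 17.11 g·m⁻²·a⁻¹
Ordering by g·m⁻²·a⁻¹: copper (17.1) > zinc (12.8)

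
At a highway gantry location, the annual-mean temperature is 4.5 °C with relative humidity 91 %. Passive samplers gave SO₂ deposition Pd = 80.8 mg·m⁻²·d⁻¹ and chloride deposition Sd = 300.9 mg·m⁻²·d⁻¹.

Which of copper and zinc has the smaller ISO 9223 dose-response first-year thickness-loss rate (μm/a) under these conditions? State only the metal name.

copper

copper: T≤10 °C ⇒ hinge +0.126·(4.5−10) = -0.6930
  Pd branch = 0.0053·Pd^0.26·e^(0.059·RH+f) = 1.782 μm/a
  Sd branch = 0.01025·Sd^0.27·e^(0.036·RH+0.049·T) = 1.579 μm/a
  sum: 1.782 + 1.579 → r_corr = 3.361 μm/a
zinc: f(T) = +0.038·(T−10) [T≤10 °C] = -0.2090
  Pd branch = 0.0129·Pd^0.44·e^(0.046·RH+f) = 4.754 μm/a
  Cl⁻ term: 0.0175·300.9^0.57·exp(0.008·91+0.085·4.5) = 1.374
  r_corr = 4.754 + 1.374 = 6.128 μm/a
Ordering by μm/a: zinc (6.13) > copper (3.36)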